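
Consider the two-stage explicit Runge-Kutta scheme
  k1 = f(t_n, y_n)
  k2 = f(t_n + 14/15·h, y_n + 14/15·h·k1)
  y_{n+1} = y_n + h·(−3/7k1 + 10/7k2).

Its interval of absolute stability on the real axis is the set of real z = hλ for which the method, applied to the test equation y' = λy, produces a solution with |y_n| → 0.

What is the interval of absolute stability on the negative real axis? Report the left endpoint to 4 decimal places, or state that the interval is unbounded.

(-0.7500, 0).

On y'=λy, z=hλ:
  k1=λy_n ⇒ h·k1=z·y_n;  k2=λ(1+14/15z)y_n ⇒ h·k2=z(1+14/15z)y_n
  y_{n+1}/y_n = 1 − 3/7z + 10/7z(1+14/15z) = 1 + z + 4/3z²
  ⇒ R(z) = 1 + z + 4/3z².

Need |R(x)|<1, x<0.
x=-0.49: |R|=0.8301
R=1: x+4/3x²=0 ⇒ x=−3/4=-0.7500; min R=1−1/(4·4/3)=0.8125>−1
Confirm numerically:
  x=-0.599: |R|=0.87940 <1
  x=-0.381: |R|=0.81255 <1
  x=-0.320: |R|=0.81653 <1
  x=-1.199: |R|=1.71780 >1
  x=-1.076: |R|=1.46770 >1
So |R|<1 on (-0.7500, 0).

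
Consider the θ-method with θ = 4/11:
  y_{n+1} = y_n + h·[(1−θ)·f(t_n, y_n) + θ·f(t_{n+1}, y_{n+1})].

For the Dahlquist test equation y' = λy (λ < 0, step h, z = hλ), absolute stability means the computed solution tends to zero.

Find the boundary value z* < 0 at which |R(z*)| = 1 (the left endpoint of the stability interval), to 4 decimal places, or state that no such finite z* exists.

Set f=λy, z=hλ:
  y_{n+1} = y_n + z·[7/11·y_n + 4/11·y_{n+1}] ⇒ (1 − 4/11z)y_{n+1} = (1 + 7/11z)y_n
  ⇒ R(z) = (1 + 7/11z)/(1 − 4/11z).

Boundary: |R(x)|=1, x<0.
x=-1.75: |R|=0.0694
R=−1: 1+7/11x = −1+4/11x ⇒ -3/11x=2 ⇒ x=2/(-3/11)=-7.3333
Confirm numerically:
  x=-5.719: |R|=0.85704 <1
  x=-4.719: |R|=0.73748 <1
  x=-4.094: |R|=0.64502 <1
  x=-3.180: |R|=0.47470 <1
  x=-7.928: |R|=1.04177 >1
  x=-7.924: |R|=1.04150 >1
  x=-7.375: |R|=1.00309 >1
Stable set (-7.3333, 0).

left endpoint -7.3333.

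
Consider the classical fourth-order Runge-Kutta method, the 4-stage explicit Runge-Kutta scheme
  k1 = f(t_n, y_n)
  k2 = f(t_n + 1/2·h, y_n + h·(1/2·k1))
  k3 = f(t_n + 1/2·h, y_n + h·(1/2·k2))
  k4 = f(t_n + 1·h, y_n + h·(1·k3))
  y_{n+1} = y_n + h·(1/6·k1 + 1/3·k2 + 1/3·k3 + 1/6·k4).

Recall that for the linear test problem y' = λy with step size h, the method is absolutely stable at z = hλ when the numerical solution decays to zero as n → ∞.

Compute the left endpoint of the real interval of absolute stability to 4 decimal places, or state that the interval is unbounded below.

z* = -2.7853.

On y'=λy, z=hλ:
  order 4, 4-stage ⇒ R(z)=1+z+z^2/2+z^3/6+z^4/24
  (e.g. R(-0.72)=0.48819, |R|=0.48819)

Boundary: |R(x)|=1, x<0.
x=-0.72: |R|=0.4882
|R(-2.92)|=1.2228 |R(-2.82)|=1.0536 |R(-1.2)|=0.3184
Bisect:
  x_lo=-3.6304 |R|=3.2227  x_hi=-0.0528 |R|=0.9486
  mid=-1.84160 |R|=0.29244 →hi
  mid=-2.73600 |R|=0.92820 →hi
  mid=-3.18321 |R|=1.78547 →lo
  mid=-2.95961 |R|=1.29623 →lo
  mid=-2.84781 |R|=1.09841 →lo
  mid=-2.79191 |R|=1.01001 →lo
  mid=-2.76396 |R|=0.96830 →hi
  mid=-2.77793 |R|=0.98896 →hi
  mid=-2.78492 |R|=0.99943 →hi
  mid=-2.78841 |R|=1.00471 →lo
  ...
  [-2.78535,-2.78514] ⇒ x*=-2.7853
Stable set (-2.7853, 0).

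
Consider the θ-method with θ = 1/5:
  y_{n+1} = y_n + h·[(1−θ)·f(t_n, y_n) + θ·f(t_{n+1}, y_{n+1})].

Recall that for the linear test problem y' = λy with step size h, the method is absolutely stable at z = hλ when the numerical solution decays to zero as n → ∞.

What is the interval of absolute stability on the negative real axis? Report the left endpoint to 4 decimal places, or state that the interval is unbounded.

(-3.3333, 0).

Test eqn y'=λy, z=hλ:
  y_{n+1} = y_n + z·[4/5·y_n + 1/5·y_{n+1}] ⇒ (1 − 1/5z)y_{n+1} = (1 + 4/5z)y_n
  R(z) = (1 + 4/5z)/(1 − 1/5z).

Find x<0 with |R(x)|<1.
x=-0.44: |R|=0.5956
R=−1: 1+4/5x = −1+1/5x ⇒ -3/5x=2 ⇒ x=2/(-3/5)=-3.3333
Confirm numerically:
  x=-2.989: |R|=0.87070 <1
  x=-2.360: |R|=0.60326 <1
  x=-2.281: |R|=0.56641 <1
  x=-1.709: |R|=0.27366 <1
  x=-3.741: |R|=1.13992 >1
  x=-3.533: |R|=1.07020 >1
  x=-3.532: |R|=1.06985 >1
Interval (-3.3333, 0).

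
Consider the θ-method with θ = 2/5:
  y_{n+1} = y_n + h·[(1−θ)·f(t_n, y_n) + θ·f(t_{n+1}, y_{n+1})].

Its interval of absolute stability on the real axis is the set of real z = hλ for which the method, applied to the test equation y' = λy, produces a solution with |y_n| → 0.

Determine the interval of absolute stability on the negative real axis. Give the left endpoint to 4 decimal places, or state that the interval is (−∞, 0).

z∈(-10.0000,0).

Test eqn y'=λy, z=hλ:
  y_{n+1} = y_n + z·[3/5·y_n + 2/5·y_{n+1}] ⇒ (1 − 2/5z)y_{n+1} = (1 + 3/5z)y_n
  R(z) = (1 + 3/5z)/(1 − 2/5z).

Boundary: |R(x)|=1, x<0.
x=-0.91: |R|=0.3328
R=−1: 1+3/5x = −1+2/5x ⇒ -1/5x=2 ⇒ x=2/(-1/5)=-10.0000
Confirm numerically:
  x=-6.838: |R|=0.83069 <1
  x=-6.059: |R|=0.76977 <1
  x=-5.030: |R|=0.66999 <1
  x=-10.211: |R|=1.00830 >1
  x=-10.055: |R|=1.00219 >1
So |R|<1 on (-10.0000, 0).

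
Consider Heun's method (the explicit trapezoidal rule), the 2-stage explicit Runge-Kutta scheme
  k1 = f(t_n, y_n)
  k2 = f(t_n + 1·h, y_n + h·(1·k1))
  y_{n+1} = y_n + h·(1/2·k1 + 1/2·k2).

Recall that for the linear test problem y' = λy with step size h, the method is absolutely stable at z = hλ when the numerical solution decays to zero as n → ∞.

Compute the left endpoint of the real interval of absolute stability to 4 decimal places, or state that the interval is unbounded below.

On y'=λy, z=hλ:
  order 2, 2-stage ⇒ R(z)=1+z+z^2/2
  (e.g. R(-1.66)=0.71780, |R|=0.71780)

Need |R(x)|<1, x<0.
x=-1.66: |R|=0.7178
|R(-2.39)|=1.4661 |R(-0.82)|=0.5162 |R(-0.73)|=0.5364
Bisect:
  x_lo=-2.4659 |R|=1.5744  x_hi=-0.1509 |R|=0.8605
  mid=-1.30837 |R|=0.54754 →hi
  mid=-1.88711 |R|=0.89348 →hi
  mid=-2.17648 |R|=1.19206 →lo
  mid=-2.03180 |R|=1.03230 →lo
  mid=-1.95945 |R|=0.96028 →hi
  mid=-1.99563 |R|=0.99563 →hi
  mid=-2.01371 |R|=1.01381 →lo
  mid=-2.00467 |R|=1.00468 →lo
  ...
  [-2.00001,-1.99986] ⇒ x*=-2.0000
So |R|<1 on (-2.0000, 0).

z* = -2.0000.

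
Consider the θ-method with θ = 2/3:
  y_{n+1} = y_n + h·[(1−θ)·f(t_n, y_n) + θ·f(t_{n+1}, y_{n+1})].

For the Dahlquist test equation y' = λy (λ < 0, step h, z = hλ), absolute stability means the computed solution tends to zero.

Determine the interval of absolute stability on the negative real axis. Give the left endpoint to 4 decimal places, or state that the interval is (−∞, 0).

unbounded; (−∞, 0).

With y'=λy (z=hλ):
  y_{n+1} = y_n + z·[1/3·y_n + 2/3·y_{n+1}] ⇒ (1 − 2/3z)y_{n+1} = (1 + 1/3z)y_n
  so R(z) = (1 + 1/3z)/(1 − 2/3z).

Find x<0 with |R(x)|<1.
x=-1.09: |R|=0.3687
x=-2: |R|=0.1429
x=-10: |R|=0.3043
x=-100: |R|=0.4778
θ=2/3≥1/2 ⇒ |1+1/3x|<|1−2/3x| ∀x<0 ⇒ interval (−∞,0).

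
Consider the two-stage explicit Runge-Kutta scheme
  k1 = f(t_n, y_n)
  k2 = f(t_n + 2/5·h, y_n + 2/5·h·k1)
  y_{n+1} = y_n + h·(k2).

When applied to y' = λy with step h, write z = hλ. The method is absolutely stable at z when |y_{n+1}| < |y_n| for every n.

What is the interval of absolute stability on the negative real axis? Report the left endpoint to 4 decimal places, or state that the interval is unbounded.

z∈(-2.5000,0).

With y'=λy (z=hλ):
  k1=λy_n ⇒ h·k1=z·y_n;  k2=λ(1+2/5z)y_n ⇒ h·k2=z(1+2/5z)y_n
  y_{n+1}/y_n = 1 + z(1+2/5z) = 1 + z + 2/5z²
  so R(z) = 1 + z + 2/5z².

Need |R(x)|<1, x<0.
x=-0.38: |R|=0.6778
R=1: x+2/5x²=0 ⇒ x=−5/2=-2.5000; min R=1−1/(4·2/5)=0.3750>−1
Confirm numerically:
  x=-2.357: |R|=0.86518 <1
  x=-2.175: |R|=0.71725 <1
  x=-2.050: |R|=0.63100 <1
  x=-1.060: |R|=0.38944 <1
  x=-3.040: |R|=1.65664 >1
  x=-2.712: |R|=1.22998 >1
Interval (-2.5000, 0).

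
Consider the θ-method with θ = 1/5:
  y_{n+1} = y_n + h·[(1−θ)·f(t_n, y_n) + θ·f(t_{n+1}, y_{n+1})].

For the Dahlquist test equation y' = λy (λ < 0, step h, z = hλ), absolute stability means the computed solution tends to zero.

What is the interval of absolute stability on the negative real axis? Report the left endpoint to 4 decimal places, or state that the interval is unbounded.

z∈(-3.3333,0).

With y'=λy (z=hλ):
  y_{n+1} = y_n + z·[4/5·y_n + 1/5·y_{n+1}] ⇒ (1 − 1/5z)y_{n+1} = (1 + 4/5z)y_n
  ⇒ R(z) = (1 + 4/5z)/(1 − 1/5z).

Find x<0 with |R(x)|<1.
x=-1.63: |R|=0.2293
R=−1: 1+4/5x = −1+1/5x ⇒ -3/5x=2 ⇒ x=2/(-3/5)=-3.3333
Confirm numerically:
  x=-3.301: |R|=0.98831 <1
  x=-2.762: |R|=0.77918 <1
  x=-1.764: |R|=0.30396 <1
  x=-1.396: |R|=0.09131 <1
  x=-3.928: |R|=1.19982 >1
  x=-3.598: |R|=1.09235 >1
  x=-3.407: |R|=1.02629 >1
So |R|<1 on (-3.3333, 0).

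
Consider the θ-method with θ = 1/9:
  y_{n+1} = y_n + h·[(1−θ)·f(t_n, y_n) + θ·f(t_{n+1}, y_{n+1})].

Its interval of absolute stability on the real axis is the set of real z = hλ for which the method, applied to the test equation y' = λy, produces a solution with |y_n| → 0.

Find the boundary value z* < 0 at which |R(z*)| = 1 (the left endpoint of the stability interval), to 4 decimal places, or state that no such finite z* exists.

With y'=λy (z=hλ):
  y_{n+1} = y_n + z·[8/9·y_n + 1/9·y_{n+1}] ⇒ (1 − 1/9z)y_{n+1} = (1 + 8/9z)y_n
  ⇒ R(z) = (1 + 8/9z)/(1 − 1/9z).

Solve |R(x)|<1 on ℝ⁻.
x=-1.59: |R|=0.3513
R=−1: 1+8/9x = −1+1/9x ⇒ -7/9x=2 ⇒ x=2/(-7/9)=-2.5714
Confirm numerically:
  x=-2.344: |R|=0.85966 <1
  x=-2.116: |R|=0.71321 <1
  x=-1.952: |R|=0.60409 <1
  x=-1.250: |R|=0.09756 <1
  x=-3.156: |R|=1.33662 >1
  x=-2.935: |R|=1.21324 >1
Stable set (-2.5714, 0).

left endpoint -2.5714.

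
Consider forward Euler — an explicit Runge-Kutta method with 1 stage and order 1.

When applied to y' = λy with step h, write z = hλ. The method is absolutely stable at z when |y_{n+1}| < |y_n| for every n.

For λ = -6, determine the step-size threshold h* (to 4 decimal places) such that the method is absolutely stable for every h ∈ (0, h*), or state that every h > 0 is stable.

(-2.0000,0); λ=-6 ⇒ h* = 0.3333.

On y'=λy, z=hλ:
  order 1, 1-stage ⇒ R(z)=1+z
  (e.g. R(-1.18)=-0.18000, |R|=0.18000)

Solve |R(x)|<1 on ℝ⁻.
x=-1.18: |R|=0.1800
|R(-2.19)|=1.1900 |R(-1.55)|=0.5500 |R(-0.67)|=0.3300
Bisect:
  x_lo=-2.4298 |R|=1.4298  x_hi=-0.3524 |R|=0.6476
  mid=-1.39108 |R|=0.39108 →hi
  mid=-1.91044 |R|=0.91044 →hi
  mid=-2.17012 |R|=1.17012 →lo
  mid=-2.04028 |R|=1.04028 →lo
  mid=-1.97536 |R|=0.97536 →hi
  mid=-2.00782 |R|=1.00782 →lo
  mid=-1.99159 |R|=0.99159 →hi
  mid=-1.99971 |R|=0.99971 →hi
  ...
  [-2.00009,-1.99996] ⇒ x*=-2.0000
So |R|<1 on (-2.0000, 0).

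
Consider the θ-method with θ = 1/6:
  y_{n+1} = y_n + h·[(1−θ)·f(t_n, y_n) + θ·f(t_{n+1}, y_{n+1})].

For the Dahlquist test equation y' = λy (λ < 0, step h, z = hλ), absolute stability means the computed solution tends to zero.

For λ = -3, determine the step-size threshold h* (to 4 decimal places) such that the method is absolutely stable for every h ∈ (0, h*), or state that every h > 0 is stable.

With y'=λy (z=hλ):
  y_{n+1} = y_n + z·[5/6·y_n + 1/6·y_{n+1}] ⇒ (1 − 1/6z)y_{n+1} = (1 + 5/6z)y_n
  so R(z) = (1 + 5/6z)/(1 − 1/6z).

Solve |R(x)|<1 on ℝ⁻.
x=-0.83: |R|=0.2709
R=−1: 1+5/6x = −1+1/6x ⇒ -2/3x=2 ⇒ x=2/(-2/3)=-3.0000
Confirm numerically:
  x=-2.633: |R|=0.82995 <1
  x=-2.455: |R|=0.74216 <1
  x=-2.025: |R|=0.51402 <1
  x=-1.880: |R|=0.43147 <1
  x=-3.493: |R|=1.20773 >1
  x=-3.336: |R|=1.14396 >1
Interval (-3.0000, 0).

(-3.0000,0); λ=-3 ⇒ h* = (3)/3 = 1.0000.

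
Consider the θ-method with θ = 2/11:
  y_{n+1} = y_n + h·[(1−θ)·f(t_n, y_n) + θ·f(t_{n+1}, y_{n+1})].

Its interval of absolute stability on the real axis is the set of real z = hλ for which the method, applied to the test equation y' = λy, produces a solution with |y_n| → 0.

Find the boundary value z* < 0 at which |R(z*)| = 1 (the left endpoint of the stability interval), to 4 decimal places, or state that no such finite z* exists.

left endpoint -3.1429.

Set f=λy, z=hλ:
  y_{n+1} = y_n + z·[9/11·y_n + 2/11·y_{n+1}] ⇒ (1 − 2/11z)y_{n+1} = (1 + 9/11z)y_n
  R(z) = (1 + 9/11z)/(1 − 2/11z).

Solve |R(x)|<1 on ℝ⁻.
x=-0.75: |R|=0.3400
R=−1: 1+9/11x = −1+2/11x ⇒ -7/11x=2 ⇒ x=2/(-7/11)=-3.1429
Confirm numerically:
  x=-2.804: |R|=0.85718 <1
  x=-1.467: |R|=0.15810 <1
  x=-1.378: |R|=0.10192 <1
  x=-3.628: |R|=1.18602 >1
  x=-3.471: |R|=1.12802 >1
  x=-3.247: |R|=1.04167 >1
Interval (-3.1429, 0).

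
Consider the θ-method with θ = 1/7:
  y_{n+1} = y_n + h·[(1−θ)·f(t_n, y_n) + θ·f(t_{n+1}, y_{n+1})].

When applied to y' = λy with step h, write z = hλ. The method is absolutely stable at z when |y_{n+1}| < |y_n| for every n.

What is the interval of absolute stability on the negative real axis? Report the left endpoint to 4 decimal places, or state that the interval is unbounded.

On y'=λy, z=hλ:
  y_{n+1} = y_n + z·[6/7·y_n + 1/7·y_{n+1}] ⇒ (1 − 1/7z)y_{n+1} = (1 + 6/7z)y_n
  Hence R(z) = (1 + 6/7z)/(1 − 1/7z).

Find x<0 with |R(x)|<1.
x=-0.73: |R|=0.3389
R=−1: 1+6/7x = −1+1/7x ⇒ -5/7x=2 ⇒ x=2/(-5/7)=-2.8000
Confirm numerically:
  x=-1.770: |R|=0.41277 <1
  x=-1.768: |R|=0.41150 <1
  x=-1.736: |R|=0.39103 <1
  x=-3.248: |R|=1.21858 >1
  x=-2.823: |R|=1.01171 >1
So |R|<1 on (-2.8000, 0).

(-2.8000, 0).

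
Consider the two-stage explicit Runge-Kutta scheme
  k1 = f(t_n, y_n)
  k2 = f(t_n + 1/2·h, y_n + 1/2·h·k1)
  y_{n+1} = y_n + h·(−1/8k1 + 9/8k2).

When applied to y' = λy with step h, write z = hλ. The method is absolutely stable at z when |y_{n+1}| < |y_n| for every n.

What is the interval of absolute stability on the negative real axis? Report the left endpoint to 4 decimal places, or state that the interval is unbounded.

(-1.7778, 0).

Test eqn y'=λy, z=hλ:
  k1=λy_n ⇒ h·k1=z·y_n;  k2=λ(1+1/2z)y_n ⇒ h·k2=z(1+1/2z)y_n
  y_{n+1}/y_n = 1 − 1/8z + 9/8z(1+1/2z) = 1 + z + 9/16z²
  Hence R(z) = 1 + z + 9/16z².

Solve |R(x)|<1 on ℝ⁻.
x=-1.31: |R|=0.6553
R=1: x+9/16x²=0 ⇒ x=−16/9=-1.7778; min R=1−1/(4·9/16)=0.5556>−1
Confirm numerically:
  x=-1.715: |R|=0.93944 <1
  x=-1.458: |R|=0.73774 <1
  x=-1.067: |R|=0.57340 <1
  x=-2.133: |R|=1.42620 >1
  x=-1.881: |R|=1.10922 >1
  x=-1.817: |R|=1.04009 >1
Stable set (-1.7778, 0).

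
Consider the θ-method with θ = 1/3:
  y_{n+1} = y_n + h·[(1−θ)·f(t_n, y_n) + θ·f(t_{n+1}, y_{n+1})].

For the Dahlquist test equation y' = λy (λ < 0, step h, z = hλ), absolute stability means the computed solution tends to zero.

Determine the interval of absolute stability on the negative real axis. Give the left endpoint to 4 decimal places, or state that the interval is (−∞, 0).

z∈(-6.0000,0).

On y'=λy, z=hλ:
  y_{n+1} = y_n + z·[2/3·y_n + 1/3·y_{n+1}] ⇒ (1 − 1/3z)y_{n+1} = (1 + 2/3z)y_n
  Hence R(z) = (1 + 2/3z)/(1 − 1/3z).

Need |R(x)|<1, x<0.
x=-1.53: |R|=0.0132
R=−1: 1+2/3x = −1+1/3x ⇒ -1/3x=2 ⇒ x=2/(-1/3)=-6.0000
Confirm numerically:
  x=-5.750: |R|=0.97143 <1
  x=-5.154: |R|=0.89625 <1
  x=-4.501: |R|=0.80016 <1
  x=-2.571: |R|=0.38449 <1
  x=-6.418: |R|=1.04438 >1
  x=-6.130: |R|=1.01424 >1
So |R|<1 on (-6.0000, 0).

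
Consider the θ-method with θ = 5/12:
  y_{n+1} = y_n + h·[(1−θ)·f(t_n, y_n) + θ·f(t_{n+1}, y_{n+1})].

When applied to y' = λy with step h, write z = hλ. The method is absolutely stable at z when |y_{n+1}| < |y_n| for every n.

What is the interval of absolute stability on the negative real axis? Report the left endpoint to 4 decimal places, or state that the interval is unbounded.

(-12.0000, 0).

With y'=λy (z=hλ):
  y_{n+1} = y_n + z·[7/12·y_n + 5/12·y_{n+1}] ⇒ (1 − 5/12z)y_{n+1} = (1 + 7/12z)y_n
  ⇒ R(z) = (1 + 7/12z)/(1 − 5/12z).

Find x<0 with |R(x)|<1.
x=-1.7: |R|=0.0049
R=−1: 1+7/12x = −1+5/12x ⇒ -1/6x=2 ⇒ x=2/(-1/6)=-12.0000
Confirm numerically:
  x=-5.867: |R|=0.70325 <1
  x=-5.647: |R|=0.68421 <1
  x=-4.888: |R|=0.60966 <1
  x=-4.860: |R|=0.60661 <1
  x=-12.582: |R|=1.01554 >1
  x=-12.361: |R|=1.00978 >1
  x=-12.246: |R|=1.00672 >1
So |R|<1 on (-12.0000, 0).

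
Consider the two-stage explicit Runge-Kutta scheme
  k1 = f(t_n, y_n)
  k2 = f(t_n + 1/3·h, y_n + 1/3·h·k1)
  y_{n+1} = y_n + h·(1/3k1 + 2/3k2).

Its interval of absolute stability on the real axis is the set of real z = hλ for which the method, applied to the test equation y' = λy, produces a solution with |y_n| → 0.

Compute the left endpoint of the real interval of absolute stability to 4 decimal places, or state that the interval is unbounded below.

left endpoint -4.5000.

On y'=λy, z=hλ:
  k1=λy_n ⇒ h·k1=z·y_n;  k2=λ(1+1/3z)y_n ⇒ h·k2=z(1+1/3z)y_n
  y_{n+1}/y_n = 1 + 1/3z + 2/3z(1+1/3z) = 1 + z + 2/9z²
  R(z) = 1 + z + 2/9z².

Boundary: |R(x)|=1, x<0.
x=-1.77: |R|=0.0738
R=1: x+2/9x²=0 ⇒ x=−9/2=-4.5000; min R=1−1/(4·2/9)=-0.1250>−1
Confirm numerically:
  x=-4.416: |R|=0.91757 <1
  x=-4.079: |R|=0.61839 <1
  x=-2.733: |R|=0.07316 <1
  x=-2.269: |R|=0.12492 <1
  x=-5.077: |R|=1.65098 >1
  x=-4.826: |R|=1.34962 >1
So |R|<1 on (-4.5000, 0).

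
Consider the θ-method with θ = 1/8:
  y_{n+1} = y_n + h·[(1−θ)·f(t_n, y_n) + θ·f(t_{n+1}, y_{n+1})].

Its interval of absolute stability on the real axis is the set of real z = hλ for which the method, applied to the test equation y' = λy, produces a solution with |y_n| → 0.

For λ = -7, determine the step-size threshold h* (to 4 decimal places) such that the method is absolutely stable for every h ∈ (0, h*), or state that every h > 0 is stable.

(-2.6667,0); λ=-7 ⇒ h* = (8/3)/7 = 0.3810.

With y'=λy (z=hλ):
  y_{n+1} = y_n + z·[7/8·y_n + 1/8·y_{n+1}] ⇒ (1 − 1/8z)y_{n+1} = (1 + 7/8z)y_n
  R(z) = (1 + 7/8z)/(1 − 1/8z).

Boundary: |R(x)|=1, x<0.
x=-1.31: |R|=0.1257
R=−1: 1+7/8x = −1+1/8x ⇒ -3/4x=2 ⇒ x=2/(-3/4)=-2.6667
Confirm numerically:
  x=-2.594: |R|=0.95884 <1
  x=-1.842: |R|=0.49726 <1
  x=-1.735: |R|=0.42578 <1
  x=-1.571: |R|=0.31313 <1
  x=-2.909: |R|=1.13328 >1
  x=-2.907: |R|=1.13221 >1
  x=-2.784: |R|=1.06528 >1
So |R|<1 on (-2.6667, 0).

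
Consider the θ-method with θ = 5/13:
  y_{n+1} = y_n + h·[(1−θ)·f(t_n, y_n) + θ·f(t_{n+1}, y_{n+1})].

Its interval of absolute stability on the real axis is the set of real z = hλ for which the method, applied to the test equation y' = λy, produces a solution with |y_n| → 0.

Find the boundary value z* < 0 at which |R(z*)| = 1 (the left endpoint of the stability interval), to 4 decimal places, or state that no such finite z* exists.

Test eqn y'=λy, z=hλ:
  y_{n+1} = y_n + z·[8/13·y_n + 5/13·y_{n+1}] ⇒ (1 − 5/13z)y_{n+1} = (1 + 8/13z)y_n
  Hence R(z) = (1 + 8/13z)/(1 − 5/13z).

Need |R(x)|<1, x<0.
x=-1.66: |R|=0.0131
R=−1: 1+8/13x = −1+5/13x ⇒ -3/13x=2 ⇒ x=2/(-3/13)=-8.6667
Confirm numerically:
  x=-7.746: |R|=0.94661 <1
  x=-5.873: |R|=0.80217 <1
  x=-5.815: |R|=0.79667 <1
  x=-5.088: |R|=0.72071 <1
  x=-9.187: |R|=1.02649 >1
  x=-8.999: |R|=1.01719 >1
Interval (-8.6667, 0).

z* = -8.6667.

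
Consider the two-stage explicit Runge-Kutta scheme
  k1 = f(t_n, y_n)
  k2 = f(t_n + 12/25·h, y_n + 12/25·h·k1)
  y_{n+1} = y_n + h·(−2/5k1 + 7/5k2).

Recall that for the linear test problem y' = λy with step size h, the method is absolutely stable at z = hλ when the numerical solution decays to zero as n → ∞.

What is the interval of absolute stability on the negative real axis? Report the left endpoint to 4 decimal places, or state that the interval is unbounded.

(-1.4881, 0).

Set f=λy, z=hλ:
  k1=λy_n ⇒ h·k1=z·y_n;  k2=λ(1+12/25z)y_n ⇒ h·k2=z(1+12/25z)y_n
  y_{n+1}/y_n = 1 − 2/5z + 7/5z(1+12/25z) = 1 + z + 84/125z²
  ⇒ R(z) = 1 + z + 84/125z².

Need |R(x)|<1, x<0.
x=-0.59: |R|=0.6439
R=1: x+84/125x²=0 ⇒ x=−125/84=-1.4881; min R=1−1/(4·84/125)=0.6280>−1
Confirm numerically:
  x=-1.299: |R|=0.83493 <1
  x=-1.036: |R|=0.68525 <1
  x=-0.923: |R|=0.64950 <1
  x=-0.796: |R|=0.62979 <1
  x=-2.060: |R|=1.79170 >1
  x=-1.986: |R|=1.66450 >1
  x=-1.928: |R|=1.56995 >1
So |R|<1 on (-1.4881, 0).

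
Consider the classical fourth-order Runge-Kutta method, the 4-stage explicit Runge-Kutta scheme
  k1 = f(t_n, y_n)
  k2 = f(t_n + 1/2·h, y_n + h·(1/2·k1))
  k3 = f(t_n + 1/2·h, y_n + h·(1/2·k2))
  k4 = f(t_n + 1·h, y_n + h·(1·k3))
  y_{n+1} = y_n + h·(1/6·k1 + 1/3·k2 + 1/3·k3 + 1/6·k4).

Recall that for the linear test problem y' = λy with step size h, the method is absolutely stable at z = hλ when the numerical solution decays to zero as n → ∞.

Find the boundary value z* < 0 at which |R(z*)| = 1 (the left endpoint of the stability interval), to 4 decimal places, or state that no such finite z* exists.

Test eqn y'=λy, z=hλ:
  order 4, 4-stage ⇒ R(z)=1+z+z^2/2+z^3/6+z^4/24
  (e.g. R(-1.48)=0.27481, |R|=0.27481)

Solve |R(x)|<1 on ℝ⁻.
x=-1.48: |R|=0.2748
|R(-3.16)|=1.7284 |R(-2.6)|=0.7547 |R(-1.63)|=0.2708
Bisect:
  x_lo=-3.3080 |R|=2.1196  x_hi=-0.0658 |R|=0.9363
  mid=-1.68686 |R|=0.27326 →hi
  mid=-2.49741 |R|=0.64591 →hi
  mid=-2.90268 |R|=1.19190 →lo
  mid=-2.70005 |R|=0.87890 →hi
  mid=-2.80136 |R|=1.02450 →lo
  mid=-2.75070 |R|=0.94909 →hi
  mid=-2.77603 |R|=0.98613 →hi
  mid=-2.78870 |R|=1.00515 →lo
  ...
  [-2.78533,-2.78514] ⇒ x*=-2.7853
Stable set (-2.7853, 0).

left endpoint -2.7853.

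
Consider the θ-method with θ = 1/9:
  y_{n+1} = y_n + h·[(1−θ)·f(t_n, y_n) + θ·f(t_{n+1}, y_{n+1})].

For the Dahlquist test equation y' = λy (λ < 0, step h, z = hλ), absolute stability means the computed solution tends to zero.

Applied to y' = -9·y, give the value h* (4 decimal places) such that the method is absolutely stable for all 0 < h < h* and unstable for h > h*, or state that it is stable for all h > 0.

With y'=λy (z=hλ):
  y_{n+1} = y_n + z·[8/9·y_n + 1/9·y_{n+1}] ⇒ (1 − 1/9z)y_{n+1} = (1 + 8/9z)y_n
  R(z) = (1 + 8/9z)/(1 − 1/9z).

Need |R(x)|<1, x<0.
x=-1.13: |R|=0.0039
R=−1: 1+8/9x = −1+1/9x ⇒ -7/9x=2 ⇒ x=2/(-7/9)=-2.5714
Confirm numerically:
  x=-1.712: |R|=0.43839 <1
  x=-1.286: |R|=0.12522 <1
  x=-1.096: |R|=0.02298 <1
  x=-3.114: |R|=1.31352 >1
  x=-3.004: |R|=1.25225 >1
  x=-2.595: |R|=1.01423 >1
So |R|<1 on (-2.5714, 0).

(-2.5714,0); λ=-9 ⇒ h* = (18/7)/9 = 0.2857.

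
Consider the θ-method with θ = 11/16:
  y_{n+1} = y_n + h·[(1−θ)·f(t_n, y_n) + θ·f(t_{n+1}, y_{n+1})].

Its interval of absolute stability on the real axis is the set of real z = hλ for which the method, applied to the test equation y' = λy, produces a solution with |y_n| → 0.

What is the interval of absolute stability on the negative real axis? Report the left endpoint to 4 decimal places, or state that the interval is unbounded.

(−∞, 0) — no finite endpoint.

Test eqn y'=λy, z=hλ:
  y_{n+1} = y_n + z·[5/16·y_n + 11/16·y_{n+1}] ⇒ (1 − 11/16z)y_{n+1} = (1 + 5/16z)y_n
  Hence R(z) = (1 + 5/16z)/(1 − 11/16z).

Find x<0 with |R(x)|<1.
x=-0.55: |R|=0.6009
x=-2: |R|=0.1579
x=-10: |R|=0.2698
x=-100: |R|=0.4337
θ=11/16≥1/2 ⇒ |1+5/16x|<|1−11/16x| ∀x<0 ⇒ interval (−∞,0).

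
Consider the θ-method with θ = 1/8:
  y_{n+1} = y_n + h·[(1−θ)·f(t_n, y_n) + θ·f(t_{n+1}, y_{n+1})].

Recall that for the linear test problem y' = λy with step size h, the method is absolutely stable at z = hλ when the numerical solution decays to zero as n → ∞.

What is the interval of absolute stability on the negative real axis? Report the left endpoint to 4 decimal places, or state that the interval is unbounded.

On y'=λy, z=hλ:
  y_{n+1} = y_n + z·[7/8·y_n + 1/8·y_{n+1}] ⇒ (1 − 1/8z)y_{n+1} = (1 + 7/8z)y_n
  so R(z) = (1 + 7/8z)/(1 − 1/8z).

Solve |R(x)|<1 on ℝ⁻.
x=-0.88: |R|=0.2072
R=−1: 1+7/8x = −1+1/8x ⇒ -3/4x=2 ⇒ x=2/(-3/4)=-2.6667
Confirm numerically:
  x=-1.742: |R|=0.43051 <1
  x=-1.644: |R|=0.36375 <1
  x=-1.144: |R|=0.00087 <1
  x=-1.080: |R|=0.04846 <1
  x=-3.157: |R|=1.26369 >1
  x=-3.111: |R|=1.23994 >1
Interval (-2.6667, 0).

z∈(-2.6667,0).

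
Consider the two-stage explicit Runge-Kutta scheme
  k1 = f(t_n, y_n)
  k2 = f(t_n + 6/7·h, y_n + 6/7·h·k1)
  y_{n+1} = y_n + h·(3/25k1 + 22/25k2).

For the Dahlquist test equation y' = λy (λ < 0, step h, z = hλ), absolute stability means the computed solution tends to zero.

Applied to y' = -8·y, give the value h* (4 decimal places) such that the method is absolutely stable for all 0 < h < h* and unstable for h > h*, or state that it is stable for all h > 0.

(-1.3258,0); λ=-8 ⇒ h* = (175/132)/8 = 0.1657.

Set f=λy, z=hλ:
  k1=λy_n ⇒ h·k1=z·y_n;  k2=λ(1+6/7z)y_n ⇒ h·k2=z(1+6/7z)y_n
  y_{n+1}/y_n = 1 + 3/25z + 22/25z(1+6/7z) = 1 + z + 132/175z²
  Hence R(z) = 1 + z + 132/175z².

Need |R(x)|<1, x<0.
x=-1.34: |R|=1.0144
R=1: x+132/175x²=0 ⇒ x=−175/132=-1.3258; min R=1−1/(4·132/175)=0.6686>−1
Confirm numerically:
  x=-1.144: |R|=0.84316 <1
  x=-0.856: |R|=0.69669 <1
  x=-0.845: |R|=0.69358 <1
  x=-1.707: |R|=1.49087 >1
  x=-1.527: |R|=1.23179 >1
  x=-1.367: |R|=1.04253 >1
So |R|<1 on (-1.3258, 0).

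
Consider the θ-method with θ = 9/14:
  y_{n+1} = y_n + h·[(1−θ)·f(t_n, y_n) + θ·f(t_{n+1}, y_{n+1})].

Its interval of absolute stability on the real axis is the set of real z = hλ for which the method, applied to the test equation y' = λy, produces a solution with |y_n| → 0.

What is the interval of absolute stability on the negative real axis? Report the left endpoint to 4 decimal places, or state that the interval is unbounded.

On y'=λy, z=hλ:
  y_{n+1} = y_n + z·[5/14·y_n + 9/14·y_{n+1}] ⇒ (1 − 9/14z)y_{n+1} = (1 + 5/14z)y_n
  so R(z) = (1 + 5/14z)/(1 − 9/14z).

Find x<0 with |R(x)|<1.
x=-0.81: |R|=0.4674
x=-2: |R|=0.1250
x=-10: |R|=0.3462
x=-100: |R|=0.5317
θ=9/14≥1/2 ⇒ |1+5/14x|<|1−9/14x| ∀x<0 ⇒ stable on all of ℝ⁻.

unbounded; (−∞, 0).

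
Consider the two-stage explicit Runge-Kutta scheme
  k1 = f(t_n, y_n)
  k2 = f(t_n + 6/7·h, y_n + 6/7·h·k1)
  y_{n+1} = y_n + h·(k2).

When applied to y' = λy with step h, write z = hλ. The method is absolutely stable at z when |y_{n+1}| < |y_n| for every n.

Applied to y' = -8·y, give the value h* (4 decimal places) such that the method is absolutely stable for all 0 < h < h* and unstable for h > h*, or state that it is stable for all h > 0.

(-1.1667,0); λ=-8 ⇒ h* = (7/6)/8 = 0.1458.

Test eqn y'=λy, z=hλ:
  k1=λy_n ⇒ h·k1=z·y_n;  k2=λ(1+6/7z)y_n ⇒ h·k2=z(1+6/7z)y_n
  y_{n+1}/y_n = 1 + z(1+6/7z) = 1 + z + 6/7z²
  so R(z) = 1 + z + 6/7z².

Find x<0 with |R(x)|<1.
x=-1.59: |R|=1.5769
R=1: x+6/7x²=0 ⇒ x=−7/6=-1.1667; min R=1−1/(4·6/7)=0.7083>−1
Confirm numerically:
  x=-1.066: |R|=0.90802 <1
  x=-0.774: |R|=0.73949 <1
  x=-0.590: |R|=0.70837 <1
  x=-0.582: |R|=0.70833 <1
  x=-1.754: |R|=1.88301 >1
  x=-1.573: |R|=1.54785 >1
  x=-1.250: |R|=1.08929 >1
So |R|<1 on (-1.1667, 0).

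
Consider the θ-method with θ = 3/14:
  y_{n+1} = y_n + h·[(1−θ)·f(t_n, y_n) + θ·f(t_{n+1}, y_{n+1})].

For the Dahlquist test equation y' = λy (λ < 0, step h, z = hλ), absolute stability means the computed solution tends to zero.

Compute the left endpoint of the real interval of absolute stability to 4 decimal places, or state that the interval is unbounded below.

Test eqn y'=λy, z=hλ:
  y_{n+1} = y_n + z·[11/14·y_n + 3/14·y_{n+1}] ⇒ (1 − 3/14z)y_{n+1} = (1 + 11/14z)y_n
  Hence R(z) = (1 + 11/14z)/(1 − 3/14z).

Solve |R(x)|<1 on ℝ⁻.
x=-0.78: |R|=0.3317
R=−1: 1+11/14x = −1+3/14x ⇒ -4/7x=2 ⇒ x=2/(-4/7)=-3.5000
Confirm numerically:
  x=-3.353: |R|=0.95112 <1
  x=-3.299: |R|=0.93271 <1
  x=-3.165: |R|=0.88593 <1
  x=-1.844: |R|=0.32173 <1
  x=-4.068: |R|=1.17341 >1
  x=-3.986: |R|=1.14978 >1
Interval (-3.5000, 0).

z* = -3.5000.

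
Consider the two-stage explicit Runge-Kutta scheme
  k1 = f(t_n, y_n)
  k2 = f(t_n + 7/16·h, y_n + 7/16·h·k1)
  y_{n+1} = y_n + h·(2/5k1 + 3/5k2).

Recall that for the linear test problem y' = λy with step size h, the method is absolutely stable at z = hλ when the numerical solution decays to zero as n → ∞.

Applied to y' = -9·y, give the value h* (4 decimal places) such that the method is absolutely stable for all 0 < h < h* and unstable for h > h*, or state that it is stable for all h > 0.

Test eqn y'=λy, z=hλ:
  k1=λy_n ⇒ h·k1=z·y_n;  k2=λ(1+7/16z)y_n ⇒ h·k2=z(1+7/16z)y_n
  y_{n+1}/y_n = 1 + 2/5z + 3/5z(1+7/16z) = 1 + z + 21/80z²
  ⇒ R(z) = 1 + z + 21/80z².

Boundary: |R(x)|=1, x<0.
x=-1.23: |R|=0.1671
R=1: x+21/80x²=0 ⇒ x=−80/21=-3.8095; min R=1−1/(4·21/80)=0.0476>−1
Confirm numerically:
  x=-3.751: |R|=0.94238 <1
  x=-2.530: |R|=0.15024 <1
  x=-2.328: |R|=0.09464 <1
  x=-3.949: |R|=1.14458 >1
  x=-3.857: |R|=1.04807 >1
So |R|<1 on (-3.8095, 0).

(-3.8095,0); λ=-9 ⇒ h* = (80/21)/9 = 0.4233.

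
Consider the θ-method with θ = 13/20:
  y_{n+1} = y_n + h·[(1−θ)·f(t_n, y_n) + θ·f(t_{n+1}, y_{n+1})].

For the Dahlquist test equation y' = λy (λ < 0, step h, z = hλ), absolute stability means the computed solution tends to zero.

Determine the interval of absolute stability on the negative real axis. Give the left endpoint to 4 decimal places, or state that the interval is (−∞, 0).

interval (−∞, 0).

Set f=λy, z=hλ:
  y_{n+1} = y_n + z·[7/20·y_n + 13/20·y_{n+1}] ⇒ (1 − 13/20z)y_{n+1} = (1 + 7/20z)y_n
  so R(z) = (1 + 7/20z)/(1 − 13/20z).

Solve |R(x)|<1 on ℝ⁻.
x=-0.7: |R|=0.5189
x=-2: |R|=0.1304
x=-10: |R|=0.3333
x=-100: |R|=0.5152
θ=13/20≥1/2 ⇒ |1+7/20x|<|1−13/20x| ∀x<0 ⇒ interval (−∞,0).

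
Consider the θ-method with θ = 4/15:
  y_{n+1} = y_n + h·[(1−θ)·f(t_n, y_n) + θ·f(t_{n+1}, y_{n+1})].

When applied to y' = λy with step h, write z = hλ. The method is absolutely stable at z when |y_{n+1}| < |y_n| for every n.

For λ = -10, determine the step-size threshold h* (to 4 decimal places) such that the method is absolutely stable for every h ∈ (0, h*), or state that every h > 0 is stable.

Test eqn y'=λy, z=hλ:
  y_{n+1} = y_n + z·[11/15·y_n + 4/15·y_{n+1}] ⇒ (1 − 4/15z)y_{n+1} = (1 + 11/15z)y_n
  R(z) = (1 + 11/15z)/(1 − 4/15z).

Solve |R(x)|<1 on ℝ⁻.
x=-0.94: |R|=0.2484
R=−1: 1+11/15x = −1+4/15x ⇒ -7/15x=2 ⇒ x=2/(-7/15)=-4.2857
Confirm numerically:
  x=-3.542: |R|=0.82152 <1
  x=-3.322: |R|=0.76152 <1
  x=-2.890: |R|=0.63215 <1
  x=-4.798: |R|=1.10488 >1
  x=-4.345: |R|=1.01282 >1
So |R|<1 on (-4.2857, 0).

(-4.2857,0); λ=-10 ⇒ h* = (30/7)/10 = 0.4286.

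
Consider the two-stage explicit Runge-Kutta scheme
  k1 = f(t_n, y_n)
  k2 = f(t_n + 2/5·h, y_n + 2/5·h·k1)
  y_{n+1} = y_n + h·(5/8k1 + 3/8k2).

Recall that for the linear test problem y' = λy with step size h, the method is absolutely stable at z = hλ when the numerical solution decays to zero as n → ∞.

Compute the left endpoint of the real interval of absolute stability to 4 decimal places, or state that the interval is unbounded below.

left endpoint -6.6667.

Set f=λy, z=hλ:
  k1=λy_n ⇒ h·k1=z·y_n;  k2=λ(1+2/5z)y_n ⇒ h·k2=z(1+2/5z)y_n
  y_{n+1}/y_n = 1 + 5/8z + 3/8z(1+2/5z) = 1 + z + 3/20z²
  ⇒ R(z) = 1 + z + 3/20z².

Solve |R(x)|<1 on ℝ⁻.
x=-0.97: |R|=0.1711
R=1: x+3/20x²=0 ⇒ x=−20/3=-6.6667; min R=1−1/(4·3/20)=-0.6667>−1
Confirm numerically:
  x=-5.480: |R|=0.02456 <1
  x=-4.754: |R|=0.36392 <1
  x=-4.525: |R|=0.45366 <1
  x=-7.061: |R|=1.41766 >1
  x=-6.810: |R|=1.14641 >1
  x=-6.739: |R|=1.07312 >1
Stable set (-6.6667, 0).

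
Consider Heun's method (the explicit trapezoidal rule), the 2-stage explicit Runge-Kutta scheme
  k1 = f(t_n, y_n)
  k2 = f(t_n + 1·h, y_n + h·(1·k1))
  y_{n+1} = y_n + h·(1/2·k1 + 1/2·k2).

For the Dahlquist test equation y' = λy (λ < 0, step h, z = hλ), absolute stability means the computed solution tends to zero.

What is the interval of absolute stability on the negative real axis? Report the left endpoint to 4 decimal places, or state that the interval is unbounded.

Test eqn y'=λy, z=hλ:
  order 2, 2-stage ⇒ R(z)=1+z+z^2/2
  (e.g. R(-0.85)=0.51125, |R|=0.51125)

Boundary: |R(x)|=1, x<0.
x=-0.85: |R|=0.5112
|R(-2.38)|=1.4522 |R(-0.95)|=0.5012 |R(-0.71)|=0.5421
Bisect:
  x_lo=-2.3798 |R|=1.4520  x_hi=-0.2811 |R|=0.7584
  mid=-1.33048 |R|=0.55461 →hi
  mid=-1.85515 |R|=0.86564 →hi
  mid=-2.11749 |R|=1.12439 →lo
  mid=-1.98632 |R|=0.98641 →hi
  mid=-2.05190 |R|=1.05325 →lo
  mid=-2.01911 |R|=1.01929 →lo
  mid=-2.00272 |R|=1.00272 →lo
  mid=-1.99452 |R|=0.99453 →hi
  mid=-1.99862 |R|=0.99862 →hi
  mid=-2.00067 |R|=1.00067 →lo
  ...
  [-2.00003,-1.99990] ⇒ x*=-2.0000
Stable set (-2.0000, 0).

z∈(-2.0000,0).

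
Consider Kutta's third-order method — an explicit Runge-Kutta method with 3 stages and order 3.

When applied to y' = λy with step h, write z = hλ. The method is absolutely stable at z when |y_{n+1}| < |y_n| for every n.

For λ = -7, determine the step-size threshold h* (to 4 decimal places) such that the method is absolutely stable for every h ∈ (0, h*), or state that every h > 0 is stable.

Test eqn y'=λy, z=hλ:
  order 3, 3-stage ⇒ R(z)=1+z+z^2/2+z^3/6
  (e.g. R(-1.13)=0.26797, |R|=0.26797)

Need |R(x)|<1, x<0.
x=-1.13: |R|=0.2680
|R(-2.89)|=1.7369 |R(-2.76)|=1.4553 |R(-0.57)|=0.5616
Bisect:
  x_lo=-2.8218 |R|=1.5853  x_hi=-0.1479 |R|=0.8625
  mid=-1.48485 |R|=0.07191 →hi
  mid=-2.15331 |R|=0.49900 →hi
  mid=-2.48754 |R|=0.95904 →hi
  mid=-2.65466 |R|=1.24904 →lo
  mid=-2.57110 |R|=1.09856 →lo
  mid=-2.52932 |R|=1.02747 →lo
  mid=-2.50843 |R|=0.99292 →hi
  ...
  [-2.51284,-2.51268] ⇒ x*=-2.5127
Interval (-2.5127, 0).

(-2.5127,0); λ=-7 ⇒ h* = 0.3590.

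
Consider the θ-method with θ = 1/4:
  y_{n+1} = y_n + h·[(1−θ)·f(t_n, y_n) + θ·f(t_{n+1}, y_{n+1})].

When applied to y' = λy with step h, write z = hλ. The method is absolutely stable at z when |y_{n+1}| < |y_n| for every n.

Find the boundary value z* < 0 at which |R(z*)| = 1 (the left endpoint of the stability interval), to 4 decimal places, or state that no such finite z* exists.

Test eqn y'=λy, z=hλ:
  y_{n+1} = y_n + z·[3/4·y_n + 1/4·y_{n+1}] ⇒ (1 − 1/4z)y_{n+1} = (1 + 3/4z)y_n
  so R(z) = (1 + 3/4z)/(1 − 1/4z).

Find x<0 with |R(x)|<1.
x=-1.53: |R|=0.1067
R=−1: 1+3/4x = −1+1/4x ⇒ -1/2x=2 ⇒ x=2/(-1/2)=-4.0000
Confirm numerically:
  x=-3.900: |R|=0.97468 <1
  x=-2.244: |R|=0.43754 <1
  x=-1.624: |R|=0.15505 <1
  x=-1.618: |R|=0.15201 <1
  x=-4.316: |R|=1.07600 >1
  x=-4.298: |R|=1.07182 >1
Interval (-4.0000, 0).

left endpoint -4.0000.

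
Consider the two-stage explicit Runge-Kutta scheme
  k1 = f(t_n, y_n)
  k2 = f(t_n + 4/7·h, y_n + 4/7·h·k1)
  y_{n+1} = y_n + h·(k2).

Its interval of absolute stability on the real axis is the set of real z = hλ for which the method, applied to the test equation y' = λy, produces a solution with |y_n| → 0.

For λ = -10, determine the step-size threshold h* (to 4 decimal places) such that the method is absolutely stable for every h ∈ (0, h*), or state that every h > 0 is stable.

(-1.7500,0); λ=-10 ⇒ h* = (7/4)/10 = 0.1750.

Test eqn y'=λy, z=hλ:
  k1=λy_n ⇒ h·k1=z·y_n;  k2=λ(1+4/7z)y_n ⇒ h·k2=z(1+4/7z)y_n
  y_{n+1}/y_n = 1 + z(1+4/7z) = 1 + z + 4/7z²
  R(z) = 1 + z + 4/7z².

Need |R(x)|<1, x<0.
x=-0.74: |R|=0.5729
R=1: x+4/7x²=0 ⇒ x=−7/4=-1.7500; min R=1−1/(4·4/7)=0.5625>−1
Confirm numerically:
  x=-1.667: |R|=0.92094 <1
  x=-1.587: |R|=0.85218 <1
  x=-1.550: |R|=0.82286 <1
  x=-1.142: |R|=0.60324 <1
  x=-2.291: |R|=1.70825 >1
  x=-2.150: |R|=1.49143 >1
Interval (-1.7500, 0).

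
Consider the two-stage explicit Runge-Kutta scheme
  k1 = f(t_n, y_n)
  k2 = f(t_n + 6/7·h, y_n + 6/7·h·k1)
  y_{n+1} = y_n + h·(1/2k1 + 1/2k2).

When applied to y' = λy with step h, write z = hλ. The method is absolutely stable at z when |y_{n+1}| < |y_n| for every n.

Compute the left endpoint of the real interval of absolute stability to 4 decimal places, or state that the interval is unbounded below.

With y'=λy (z=hλ):
  k1=λy_n ⇒ h·k1=z·y_n;  k2=λ(1+6/7z)y_n ⇒ h·k2=z(1+6/7z)y_n
  y_{n+1}/y_n = 1 + 1/2z + 1/2z(1+6/7z) = 1 + z + 3/7z²
  R(z) = 1 + z + 3/7z².

Find x<0 with |R(x)|<1.
x=-1.52: |R|=0.4702
R=1: x+3/7x²=0 ⇒ x=−7/3=-2.3333; min R=1−1/(4·3/7)=0.4167>−1
Confirm numerically:
  x=-1.617: |R|=0.50358 <1
  x=-1.336: |R|=0.42896 <1
  x=-1.318: |R|=0.42648 <1
  x=-2.857: |R|=1.64119 >1
  x=-2.847: |R|=1.62675 >1
  x=-2.517: |R|=1.19812 >1
Stable set (-2.3333, 0).

z* = -2.3333.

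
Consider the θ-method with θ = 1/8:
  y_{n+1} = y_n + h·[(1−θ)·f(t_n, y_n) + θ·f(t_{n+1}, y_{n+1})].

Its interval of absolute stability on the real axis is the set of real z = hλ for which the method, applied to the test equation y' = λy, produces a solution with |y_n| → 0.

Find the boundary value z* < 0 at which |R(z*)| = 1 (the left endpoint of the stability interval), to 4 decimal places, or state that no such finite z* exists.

z* = -2.6667.

On y'=λy, z=hλ:
  y_{n+1} = y_n + z·[7/8·y_n + 1/8·y_{n+1}] ⇒ (1 − 1/8z)y_{n+1} = (1 + 7/8z)y_n
  so R(z) = (1 + 7/8z)/(1 − 1/8z).

Boundary: |R(x)|=1, x<0.
x=-1.56: |R|=0.3054
R=−1: 1+7/8x = −1+1/8x ⇒ -3/4x=2 ⇒ x=2/(-3/4)=-2.6667
Confirm numerically:
  x=-2.617: |R|=0.97193 <1
  x=-2.366: |R|=0.82597 <1
  x=-2.138: |R|=0.68712 <1
  x=-1.349: |R|=0.15435 <1
  x=-3.125: |R|=1.24719 >1
  x=-3.002: |R|=1.18288 >1
Stable set (-2.6667, 0).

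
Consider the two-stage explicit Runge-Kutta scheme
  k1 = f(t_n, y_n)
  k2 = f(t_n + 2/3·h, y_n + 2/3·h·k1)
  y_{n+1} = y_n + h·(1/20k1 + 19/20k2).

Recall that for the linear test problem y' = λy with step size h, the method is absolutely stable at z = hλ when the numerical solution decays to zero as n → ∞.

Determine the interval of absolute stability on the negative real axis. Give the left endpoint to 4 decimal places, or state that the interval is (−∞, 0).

On y'=λy, z=hλ:
  k1=λy_n ⇒ h·k1=z·y_n;  k2=λ(1+2/3z)y_n ⇒ h·k2=z(1+2/3z)y_n
  y_{n+1}/y_n = 1 + 1/20z + 19/20z(1+2/3z) = 1 + z + 19/30z²
  Hence R(z) = 1 + z + 19/30z².

Need |R(x)|<1, x<0.
x=-0.77: |R|=0.6055
R=1: x+19/30x²=0 ⇒ x=−30/19=-1.5789; min R=1−1/(4·19/30)=0.6053>−1
Confirm numerically:
  x=-0.892: |R|=0.61192 <1
  x=-0.790: |R|=0.60526 <1
  x=-0.693: |R|=0.61116 <1
  x=-2.113: |R|=1.71469 >1
  x=-2.039: |R|=1.59410 >1
  x=-1.660: |R|=1.08521 >1
Stable set (-1.5789, 0).

(-1.5789, 0).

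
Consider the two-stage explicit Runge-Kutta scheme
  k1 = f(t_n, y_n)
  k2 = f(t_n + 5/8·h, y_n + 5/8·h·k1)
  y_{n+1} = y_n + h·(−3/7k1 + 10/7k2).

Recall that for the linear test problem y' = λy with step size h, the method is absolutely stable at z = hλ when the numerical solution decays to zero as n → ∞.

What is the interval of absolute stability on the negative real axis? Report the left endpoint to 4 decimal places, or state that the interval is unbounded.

Test eqn y'=λy, z=hλ:
  k1=λy_n ⇒ h·k1=z·y_n;  k2=λ(1+5/8z)y_n ⇒ h·k2=z(1+5/8z)y_n
  y_{n+1}/y_n = 1 − 3/7z + 10/7z(1+5/8z) = 1 + z + 25/28z²
  ⇒ R(z) = 1 + z + 25/28z².

Solve |R(x)|<1 on ℝ⁻.
x=-0.34: |R|=0.7632
R=1: x+25/28x²=0 ⇒ x=−28/25=-1.1200; min R=1−1/(4·25/28)=0.7200>−1
Confirm numerically:
  x=-0.980: |R|=0.87750 <1
  x=-0.885: |R|=0.81431 <1
  x=-0.772: |R|=0.76013 <1
  x=-0.562: |R|=0.72000 <1
  x=-1.716: |R|=1.91316 >1
  x=-1.536: |R|=1.57051 >1
  x=-1.338: |R|=1.26043 >1
Interval (-1.1200, 0).

z∈(-1.1200,0).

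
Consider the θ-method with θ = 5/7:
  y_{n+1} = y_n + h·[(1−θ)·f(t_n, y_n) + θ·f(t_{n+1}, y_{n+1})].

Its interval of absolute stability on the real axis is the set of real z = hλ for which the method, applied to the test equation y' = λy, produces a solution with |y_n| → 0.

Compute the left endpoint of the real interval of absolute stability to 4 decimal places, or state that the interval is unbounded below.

Set f=λy, z=hλ:
  y_{n+1} = y_n + z·[2/7·y_n + 5/7·y_{n+1}] ⇒ (1 − 5/7z)y_{n+1} = (1 + 2/7z)y_n
  so R(z) = (1 + 2/7z)/(1 − 5/7z).

Need |R(x)|<1, x<0.
x=-1.27: |R|=0.3341
x=-2: |R|=0.1765
x=-10: |R|=0.2281
x=-100: |R|=0.3807
θ=5/7≥1/2 ⇒ |1+2/7x|<|1−5/7x| ∀x<0 ⇒ stable on all of ℝ⁻.

(−∞, 0) — no finite endpoint.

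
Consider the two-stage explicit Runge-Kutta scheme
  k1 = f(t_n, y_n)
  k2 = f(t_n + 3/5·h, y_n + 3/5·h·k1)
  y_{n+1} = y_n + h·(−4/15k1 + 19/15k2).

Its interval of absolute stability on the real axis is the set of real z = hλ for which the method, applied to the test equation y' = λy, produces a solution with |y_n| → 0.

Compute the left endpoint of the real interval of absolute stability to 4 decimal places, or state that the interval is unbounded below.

On y'=λy, z=hλ:
  k1=λy_n ⇒ h·k1=z·y_n;  k2=λ(1+3/5z)y_n ⇒ h·k2=z(1+3/5z)y_n
  y_{n+1}/y_n = 1 − 4/15z + 19/15z(1+3/5z) = 1 + z + 19/25z²
  so R(z) = 1 + z + 19/25z².

Solve |R(x)|<1 on ℝ⁻.
x=-1.41: |R|=1.1010
R=1: x+19/25x²=0 ⇒ x=−25/19=-1.3158; min R=1−1/(4·19/25)=0.6711>−1
Confirm numerically:
  x=-1.240: |R|=0.92858 <1
  x=-1.179: |R|=0.87743 <1
  x=-0.636: |R|=0.67142 <1
  x=-0.627: |R|=0.67178 <1
  x=-1.866: |R|=1.78029 >1
  x=-1.685: |R|=1.47281 >1
  x=-1.534: |R|=1.25440 >1
Interval (-1.3158, 0).

z* = -1.3158.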